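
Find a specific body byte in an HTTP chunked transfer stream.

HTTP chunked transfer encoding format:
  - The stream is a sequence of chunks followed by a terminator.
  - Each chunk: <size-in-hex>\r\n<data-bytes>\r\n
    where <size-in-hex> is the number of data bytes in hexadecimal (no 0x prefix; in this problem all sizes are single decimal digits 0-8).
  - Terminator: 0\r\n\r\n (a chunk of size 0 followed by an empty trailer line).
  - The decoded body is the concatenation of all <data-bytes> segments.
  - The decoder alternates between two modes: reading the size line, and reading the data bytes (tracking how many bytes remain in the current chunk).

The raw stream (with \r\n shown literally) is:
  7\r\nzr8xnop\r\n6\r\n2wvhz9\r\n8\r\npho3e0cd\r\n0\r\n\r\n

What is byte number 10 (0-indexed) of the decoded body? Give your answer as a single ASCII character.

Chunk 1: stream[0..1]='7' size=0x7=7, data at stream[3..10]='zr8xnop' -> body[0..7], body so far='zr8xnop'
Chunk 2: stream[12..13]='6' size=0x6=6, data at stream[15..21]='2wvhz9' -> body[7..13], body so far='zr8xnop2wvhz9'
Chunk 3: stream[23..24]='8' size=0x8=8, data at stream[26..34]='pho3e0cd' -> body[13..21], body so far='zr8xnop2wvhz9pho3e0cd'
Chunk 4: stream[36..37]='0' size=0 (terminator). Final body='zr8xnop2wvhz9pho3e0cd' (21 bytes)
Body byte 10 = 'h'

Answer: h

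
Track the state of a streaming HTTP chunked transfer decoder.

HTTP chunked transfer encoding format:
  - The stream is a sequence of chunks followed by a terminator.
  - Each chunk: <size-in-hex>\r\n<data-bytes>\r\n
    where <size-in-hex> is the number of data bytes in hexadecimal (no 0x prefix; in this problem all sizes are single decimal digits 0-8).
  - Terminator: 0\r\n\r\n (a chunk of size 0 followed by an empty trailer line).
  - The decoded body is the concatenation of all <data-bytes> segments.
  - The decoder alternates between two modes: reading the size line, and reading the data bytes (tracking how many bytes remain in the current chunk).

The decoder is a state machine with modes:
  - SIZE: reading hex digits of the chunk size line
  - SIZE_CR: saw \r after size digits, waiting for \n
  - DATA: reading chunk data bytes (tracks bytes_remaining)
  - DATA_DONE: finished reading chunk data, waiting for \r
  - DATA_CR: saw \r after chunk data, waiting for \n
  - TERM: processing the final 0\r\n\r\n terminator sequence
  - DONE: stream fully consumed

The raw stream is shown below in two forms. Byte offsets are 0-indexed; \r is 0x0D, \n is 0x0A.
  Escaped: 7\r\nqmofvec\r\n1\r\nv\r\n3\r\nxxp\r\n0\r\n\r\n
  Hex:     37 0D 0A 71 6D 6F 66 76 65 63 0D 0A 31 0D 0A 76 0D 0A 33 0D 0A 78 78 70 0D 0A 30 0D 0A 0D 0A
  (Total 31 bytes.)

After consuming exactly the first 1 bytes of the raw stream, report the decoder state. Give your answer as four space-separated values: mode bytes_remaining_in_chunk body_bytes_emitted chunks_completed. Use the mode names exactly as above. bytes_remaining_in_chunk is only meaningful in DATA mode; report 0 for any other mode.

Byte 0 = '7': mode=SIZE remaining=0 emitted=0 chunks_done=0

Answer: SIZE 0 0 0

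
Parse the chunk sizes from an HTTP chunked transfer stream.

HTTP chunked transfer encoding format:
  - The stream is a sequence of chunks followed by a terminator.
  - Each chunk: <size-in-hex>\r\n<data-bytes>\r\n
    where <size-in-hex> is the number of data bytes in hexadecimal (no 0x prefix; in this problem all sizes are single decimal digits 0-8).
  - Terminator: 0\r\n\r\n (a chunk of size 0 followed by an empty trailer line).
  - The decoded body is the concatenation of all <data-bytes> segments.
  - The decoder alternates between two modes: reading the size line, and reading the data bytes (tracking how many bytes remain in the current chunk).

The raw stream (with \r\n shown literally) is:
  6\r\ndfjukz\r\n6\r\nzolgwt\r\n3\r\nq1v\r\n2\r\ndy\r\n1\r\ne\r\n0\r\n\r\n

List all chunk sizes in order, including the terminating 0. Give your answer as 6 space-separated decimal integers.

Answer: 6 6 3 2 1 0

Derivation:
Chunk 1: stream[0..1]='6' size=0x6=6, data at stream[3..9]='dfjukz' -> body[0..6], body so far='dfjukz'
Chunk 2: stream[11..12]='6' size=0x6=6, data at stream[14..20]='zolgwt' -> body[6..12], body so far='dfjukzzolgwt'
Chunk 3: stream[22..23]='3' size=0x3=3, data at stream[25..28]='q1v' -> body[12..15], body so far='dfjukzzolgwtq1v'
Chunk 4: stream[30..31]='2' size=0x2=2, data at stream[33..35]='dy' -> body[15..17], body so far='dfjukzzolgwtq1vdy'
Chunk 5: stream[37..38]='1' size=0x1=1, data at stream[40..41]='e' -> body[17..18], body so far='dfjukzzolgwtq1vdye'
Chunk 6: stream[43..44]='0' size=0 (terminator). Final body='dfjukzzolgwtq1vdye' (18 bytes)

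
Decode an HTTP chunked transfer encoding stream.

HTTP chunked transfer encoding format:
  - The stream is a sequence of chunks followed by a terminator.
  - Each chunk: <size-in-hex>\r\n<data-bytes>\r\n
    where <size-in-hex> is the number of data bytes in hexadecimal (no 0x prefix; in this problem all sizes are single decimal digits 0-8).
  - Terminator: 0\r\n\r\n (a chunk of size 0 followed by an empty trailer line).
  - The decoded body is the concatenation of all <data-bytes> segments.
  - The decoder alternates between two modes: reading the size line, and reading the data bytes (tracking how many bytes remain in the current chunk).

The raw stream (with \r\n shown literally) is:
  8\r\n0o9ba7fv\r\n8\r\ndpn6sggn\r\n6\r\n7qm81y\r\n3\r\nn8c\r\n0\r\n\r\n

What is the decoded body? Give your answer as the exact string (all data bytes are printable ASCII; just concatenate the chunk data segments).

Answer: 0o9ba7fvdpn6sggn7qm81yn8c

Derivation:
Chunk 1: stream[0..1]='8' size=0x8=8, data at stream[3..11]='0o9ba7fv' -> body[0..8], body so far='0o9ba7fv'
Chunk 2: stream[13..14]='8' size=0x8=8, data at stream[16..24]='dpn6sggn' -> body[8..16], body so far='0o9ba7fvdpn6sggn'
Chunk 3: stream[26..27]='6' size=0x6=6, data at stream[29..35]='7qm81y' -> body[16..22], body so far='0o9ba7fvdpn6sggn7qm81y'
Chunk 4: stream[37..38]='3' size=0x3=3, data at stream[40..43]='n8c' -> body[22..25], body so far='0o9ba7fvdpn6sggn7qm81yn8c'
Chunk 5: stream[45..46]='0' size=0 (terminator). Final body='0o9ba7fvdpn6sggn7qm81yn8c' (25 bytes)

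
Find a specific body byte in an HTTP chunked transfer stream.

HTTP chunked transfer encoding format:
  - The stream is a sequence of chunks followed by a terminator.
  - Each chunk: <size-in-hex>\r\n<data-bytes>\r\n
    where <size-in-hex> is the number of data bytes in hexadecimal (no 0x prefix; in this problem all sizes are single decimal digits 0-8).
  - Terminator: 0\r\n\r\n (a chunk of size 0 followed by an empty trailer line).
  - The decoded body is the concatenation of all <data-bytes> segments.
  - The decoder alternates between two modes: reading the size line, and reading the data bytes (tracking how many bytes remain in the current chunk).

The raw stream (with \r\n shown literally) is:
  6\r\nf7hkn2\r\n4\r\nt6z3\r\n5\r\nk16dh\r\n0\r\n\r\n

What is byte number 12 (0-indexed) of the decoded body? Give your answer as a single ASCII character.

Answer: 6

Derivation:
Chunk 1: stream[0..1]='6' size=0x6=6, data at stream[3..9]='f7hkn2' -> body[0..6], body so far='f7hkn2'
Chunk 2: stream[11..12]='4' size=0x4=4, data at stream[14..18]='t6z3' -> body[6..10], body so far='f7hkn2t6z3'
Chunk 3: stream[20..21]='5' size=0x5=5, data at stream[23..28]='k16dh' -> body[10..15], body so far='f7hkn2t6z3k16dh'
Chunk 4: stream[30..31]='0' size=0 (terminator). Final body='f7hkn2t6z3k16dh' (15 bytes)
Body byte 12 = '6'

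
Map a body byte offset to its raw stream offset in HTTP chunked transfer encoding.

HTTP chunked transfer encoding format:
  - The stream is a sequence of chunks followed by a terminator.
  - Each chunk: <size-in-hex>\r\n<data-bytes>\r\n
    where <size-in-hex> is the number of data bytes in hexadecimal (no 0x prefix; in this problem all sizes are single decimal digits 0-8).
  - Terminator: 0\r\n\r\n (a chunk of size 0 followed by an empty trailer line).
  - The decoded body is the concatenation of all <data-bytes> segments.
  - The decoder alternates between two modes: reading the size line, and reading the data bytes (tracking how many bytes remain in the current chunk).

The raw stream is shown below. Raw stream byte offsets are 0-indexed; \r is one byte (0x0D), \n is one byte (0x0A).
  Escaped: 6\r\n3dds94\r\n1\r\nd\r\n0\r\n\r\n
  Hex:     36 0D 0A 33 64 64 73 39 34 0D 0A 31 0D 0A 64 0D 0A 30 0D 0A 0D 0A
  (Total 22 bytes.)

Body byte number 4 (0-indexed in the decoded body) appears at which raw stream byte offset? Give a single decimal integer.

Answer: 7

Derivation:
Chunk 1: stream[0..1]='6' size=0x6=6, data at stream[3..9]='3dds94' -> body[0..6], body so far='3dds94'
Chunk 2: stream[11..12]='1' size=0x1=1, data at stream[14..15]='d' -> body[6..7], body so far='3dds94d'
Chunk 3: stream[17..18]='0' size=0 (terminator). Final body='3dds94d' (7 bytes)
Body byte 4 at stream offset 7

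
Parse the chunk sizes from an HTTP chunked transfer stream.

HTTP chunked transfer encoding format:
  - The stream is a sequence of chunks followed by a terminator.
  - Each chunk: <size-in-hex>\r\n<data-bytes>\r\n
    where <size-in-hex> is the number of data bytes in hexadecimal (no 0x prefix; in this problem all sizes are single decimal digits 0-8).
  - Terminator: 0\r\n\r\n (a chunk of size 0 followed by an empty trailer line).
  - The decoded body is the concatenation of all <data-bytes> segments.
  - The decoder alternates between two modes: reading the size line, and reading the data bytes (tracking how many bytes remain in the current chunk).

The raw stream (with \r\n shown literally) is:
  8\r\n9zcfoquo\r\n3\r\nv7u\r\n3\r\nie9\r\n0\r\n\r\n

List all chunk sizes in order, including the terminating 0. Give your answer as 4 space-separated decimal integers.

Answer: 8 3 3 0

Derivation:
Chunk 1: stream[0..1]='8' size=0x8=8, data at stream[3..11]='9zcfoquo' -> body[0..8], body so far='9zcfoquo'
Chunk 2: stream[13..14]='3' size=0x3=3, data at stream[16..19]='v7u' -> body[8..11], body so far='9zcfoquov7u'
Chunk 3: stream[21..22]='3' size=0x3=3, data at stream[24..27]='ie9' -> body[11..14], body so far='9zcfoquov7uie9'
Chunk 4: stream[29..30]='0' size=0 (terminator). Final body='9zcfoquov7uie9' (14 bytes)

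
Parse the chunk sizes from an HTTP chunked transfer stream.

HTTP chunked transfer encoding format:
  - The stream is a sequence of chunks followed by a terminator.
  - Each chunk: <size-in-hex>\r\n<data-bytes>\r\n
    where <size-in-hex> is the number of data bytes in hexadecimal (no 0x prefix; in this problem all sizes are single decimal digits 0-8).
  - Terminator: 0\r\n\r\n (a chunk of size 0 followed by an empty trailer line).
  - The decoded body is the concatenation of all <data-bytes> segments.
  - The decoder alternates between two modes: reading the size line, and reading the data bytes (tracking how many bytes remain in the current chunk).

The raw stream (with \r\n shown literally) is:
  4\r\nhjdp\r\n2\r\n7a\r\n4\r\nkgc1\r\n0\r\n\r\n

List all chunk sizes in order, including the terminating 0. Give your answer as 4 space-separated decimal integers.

Chunk 1: stream[0..1]='4' size=0x4=4, data at stream[3..7]='hjdp' -> body[0..4], body so far='hjdp'
Chunk 2: stream[9..10]='2' size=0x2=2, data at stream[12..14]='7a' -> body[4..6], body so far='hjdp7a'
Chunk 3: stream[16..17]='4' size=0x4=4, data at stream[19..23]='kgc1' -> body[6..10], body so far='hjdp7akgc1'
Chunk 4: stream[25..26]='0' size=0 (terminator). Final body='hjdp7akgc1' (10 bytes)

Answer: 4 2 4 0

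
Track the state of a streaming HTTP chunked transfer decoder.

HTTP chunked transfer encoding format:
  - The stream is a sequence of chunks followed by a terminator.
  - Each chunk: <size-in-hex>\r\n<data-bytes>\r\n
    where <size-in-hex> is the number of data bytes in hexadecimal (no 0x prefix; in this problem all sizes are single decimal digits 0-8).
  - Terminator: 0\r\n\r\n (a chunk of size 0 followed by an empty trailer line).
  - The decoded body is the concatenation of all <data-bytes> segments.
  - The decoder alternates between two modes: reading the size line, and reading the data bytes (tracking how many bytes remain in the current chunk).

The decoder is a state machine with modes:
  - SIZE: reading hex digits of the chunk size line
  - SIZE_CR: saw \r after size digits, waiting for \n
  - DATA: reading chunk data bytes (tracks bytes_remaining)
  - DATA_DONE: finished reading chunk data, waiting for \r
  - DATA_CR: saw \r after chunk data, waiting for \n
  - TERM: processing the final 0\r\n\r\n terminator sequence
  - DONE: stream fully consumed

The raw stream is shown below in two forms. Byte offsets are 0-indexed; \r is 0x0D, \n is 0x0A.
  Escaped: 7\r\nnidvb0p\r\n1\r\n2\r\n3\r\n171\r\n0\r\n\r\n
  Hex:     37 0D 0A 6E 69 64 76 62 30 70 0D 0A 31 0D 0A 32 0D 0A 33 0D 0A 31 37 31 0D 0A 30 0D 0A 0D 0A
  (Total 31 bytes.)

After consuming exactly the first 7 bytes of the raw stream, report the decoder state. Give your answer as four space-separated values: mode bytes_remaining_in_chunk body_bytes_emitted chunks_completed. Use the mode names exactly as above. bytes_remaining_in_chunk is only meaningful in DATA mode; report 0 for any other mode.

Byte 0 = '7': mode=SIZE remaining=0 emitted=0 chunks_done=0
Byte 1 = 0x0D: mode=SIZE_CR remaining=0 emitted=0 chunks_done=0
Byte 2 = 0x0A: mode=DATA remaining=7 emitted=0 chunks_done=0
Byte 3 = 'n': mode=DATA remaining=6 emitted=1 chunks_done=0
Byte 4 = 'i': mode=DATA remaining=5 emitted=2 chunks_done=0
Byte 5 = 'd': mode=DATA remaining=4 emitted=3 chunks_done=0
Byte 6 = 'v': mode=DATA remaining=3 emitted=4 chunks_done=0

Answer: DATA 3 4 0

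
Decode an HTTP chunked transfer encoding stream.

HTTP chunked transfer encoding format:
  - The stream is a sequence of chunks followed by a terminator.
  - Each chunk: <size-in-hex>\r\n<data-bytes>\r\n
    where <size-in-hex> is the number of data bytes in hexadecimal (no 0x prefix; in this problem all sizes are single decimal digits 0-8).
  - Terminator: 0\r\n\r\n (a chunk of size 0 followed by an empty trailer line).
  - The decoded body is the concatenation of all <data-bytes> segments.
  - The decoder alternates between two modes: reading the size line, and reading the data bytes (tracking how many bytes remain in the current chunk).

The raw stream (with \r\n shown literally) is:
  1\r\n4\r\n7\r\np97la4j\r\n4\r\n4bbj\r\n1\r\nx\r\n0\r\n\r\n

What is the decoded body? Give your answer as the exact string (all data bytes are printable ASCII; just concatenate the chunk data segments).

Chunk 1: stream[0..1]='1' size=0x1=1, data at stream[3..4]='4' -> body[0..1], body so far='4'
Chunk 2: stream[6..7]='7' size=0x7=7, data at stream[9..16]='p97la4j' -> body[1..8], body so far='4p97la4j'
Chunk 3: stream[18..19]='4' size=0x4=4, data at stream[21..25]='4bbj' -> body[8..12], body so far='4p97la4j4bbj'
Chunk 4: stream[27..28]='1' size=0x1=1, data at stream[30..31]='x' -> body[12..13], body so far='4p97la4j4bbjx'
Chunk 5: stream[33..34]='0' size=0 (terminator). Final body='4p97la4j4bbjx' (13 bytes)

Answer: 4p97la4j4bbjx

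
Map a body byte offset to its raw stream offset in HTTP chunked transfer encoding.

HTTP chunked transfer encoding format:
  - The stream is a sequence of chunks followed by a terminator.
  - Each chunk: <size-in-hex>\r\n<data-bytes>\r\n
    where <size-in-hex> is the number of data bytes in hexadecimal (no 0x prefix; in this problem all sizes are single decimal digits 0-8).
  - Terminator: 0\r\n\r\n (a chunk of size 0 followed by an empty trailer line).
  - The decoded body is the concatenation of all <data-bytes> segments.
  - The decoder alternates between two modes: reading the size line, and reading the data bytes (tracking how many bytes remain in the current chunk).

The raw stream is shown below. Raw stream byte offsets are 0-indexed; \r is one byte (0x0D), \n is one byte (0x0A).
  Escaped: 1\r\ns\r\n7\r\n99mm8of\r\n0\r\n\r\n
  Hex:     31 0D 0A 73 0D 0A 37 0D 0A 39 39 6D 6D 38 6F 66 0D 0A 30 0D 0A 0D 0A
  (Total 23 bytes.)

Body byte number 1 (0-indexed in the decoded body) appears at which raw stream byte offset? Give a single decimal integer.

Chunk 1: stream[0..1]='1' size=0x1=1, data at stream[3..4]='s' -> body[0..1], body so far='s'
Chunk 2: stream[6..7]='7' size=0x7=7, data at stream[9..16]='99mm8of' -> body[1..8], body so far='s99mm8of'
Chunk 3: stream[18..19]='0' size=0 (terminator). Final body='s99mm8of' (8 bytes)
Body byte 1 at stream offset 9

Answer: 9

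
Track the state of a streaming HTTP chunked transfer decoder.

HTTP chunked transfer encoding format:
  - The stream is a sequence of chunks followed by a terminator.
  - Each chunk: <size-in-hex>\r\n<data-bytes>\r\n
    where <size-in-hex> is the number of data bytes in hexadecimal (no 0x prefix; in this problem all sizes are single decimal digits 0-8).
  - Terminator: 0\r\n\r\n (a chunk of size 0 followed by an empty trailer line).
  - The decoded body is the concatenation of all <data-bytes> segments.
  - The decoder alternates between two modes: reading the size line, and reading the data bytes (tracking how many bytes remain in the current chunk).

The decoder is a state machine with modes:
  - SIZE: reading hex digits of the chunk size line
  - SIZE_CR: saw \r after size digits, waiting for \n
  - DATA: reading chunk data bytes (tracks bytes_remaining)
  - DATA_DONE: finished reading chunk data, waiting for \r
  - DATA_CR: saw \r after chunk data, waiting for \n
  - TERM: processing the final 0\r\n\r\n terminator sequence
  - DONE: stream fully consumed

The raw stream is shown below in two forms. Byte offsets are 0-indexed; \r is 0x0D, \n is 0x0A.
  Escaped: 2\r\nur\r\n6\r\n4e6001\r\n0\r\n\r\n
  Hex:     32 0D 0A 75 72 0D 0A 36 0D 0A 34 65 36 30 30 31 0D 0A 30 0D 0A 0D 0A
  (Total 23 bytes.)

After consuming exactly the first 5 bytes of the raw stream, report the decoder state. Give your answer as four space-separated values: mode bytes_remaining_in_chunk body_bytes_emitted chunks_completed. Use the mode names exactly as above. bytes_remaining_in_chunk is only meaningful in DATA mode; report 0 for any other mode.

Byte 0 = '2': mode=SIZE remaining=0 emitted=0 chunks_done=0
Byte 1 = 0x0D: mode=SIZE_CR remaining=0 emitted=0 chunks_done=0
Byte 2 = 0x0A: mode=DATA remaining=2 emitted=0 chunks_done=0
Byte 3 = 'u': mode=DATA remaining=1 emitted=1 chunks_done=0
Byte 4 = 'r': mode=DATA_DONE remaining=0 emitted=2 chunks_done=0

Answer: DATA_DONE 0 2 0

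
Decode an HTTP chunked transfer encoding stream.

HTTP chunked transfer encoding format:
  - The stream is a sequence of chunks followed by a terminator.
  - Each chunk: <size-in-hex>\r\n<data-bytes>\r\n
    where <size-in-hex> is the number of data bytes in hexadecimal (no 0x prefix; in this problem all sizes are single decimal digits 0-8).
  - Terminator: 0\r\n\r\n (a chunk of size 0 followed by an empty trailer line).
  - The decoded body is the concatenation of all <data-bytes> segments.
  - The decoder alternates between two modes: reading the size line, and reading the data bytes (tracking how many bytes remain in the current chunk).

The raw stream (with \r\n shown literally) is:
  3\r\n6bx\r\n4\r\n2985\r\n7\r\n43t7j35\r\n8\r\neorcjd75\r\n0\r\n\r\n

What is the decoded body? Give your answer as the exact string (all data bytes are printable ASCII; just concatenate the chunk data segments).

Chunk 1: stream[0..1]='3' size=0x3=3, data at stream[3..6]='6bx' -> body[0..3], body so far='6bx'
Chunk 2: stream[8..9]='4' size=0x4=4, data at stream[11..15]='2985' -> body[3..7], body so far='6bx2985'
Chunk 3: stream[17..18]='7' size=0x7=7, data at stream[20..27]='43t7j35' -> body[7..14], body so far='6bx298543t7j35'
Chunk 4: stream[29..30]='8' size=0x8=8, data at stream[32..40]='eorcjd75' -> body[14..22], body so far='6bx298543t7j35eorcjd75'
Chunk 5: stream[42..43]='0' size=0 (terminator). Final body='6bx298543t7j35eorcjd75' (22 bytes)

Answer: 6bx298543t7j35eorcjd75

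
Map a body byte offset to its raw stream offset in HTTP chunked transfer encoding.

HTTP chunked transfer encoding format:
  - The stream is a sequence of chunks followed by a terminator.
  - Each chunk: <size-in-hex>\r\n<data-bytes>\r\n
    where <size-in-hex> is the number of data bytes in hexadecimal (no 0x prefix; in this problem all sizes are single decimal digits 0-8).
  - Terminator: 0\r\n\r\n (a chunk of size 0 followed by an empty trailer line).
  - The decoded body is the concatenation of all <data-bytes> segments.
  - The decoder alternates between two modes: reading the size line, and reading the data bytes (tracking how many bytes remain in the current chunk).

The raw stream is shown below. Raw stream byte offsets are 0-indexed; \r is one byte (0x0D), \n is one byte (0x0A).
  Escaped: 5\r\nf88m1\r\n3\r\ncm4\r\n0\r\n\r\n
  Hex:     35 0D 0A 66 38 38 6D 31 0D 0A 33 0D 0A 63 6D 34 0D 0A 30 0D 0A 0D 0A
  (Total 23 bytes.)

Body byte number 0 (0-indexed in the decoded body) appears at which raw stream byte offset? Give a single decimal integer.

Answer: 3

Derivation:
Chunk 1: stream[0..1]='5' size=0x5=5, data at stream[3..8]='f88m1' -> body[0..5], body so far='f88m1'
Chunk 2: stream[10..11]='3' size=0x3=3, data at stream[13..16]='cm4' -> body[5..8], body so far='f88m1cm4'
Chunk 3: stream[18..19]='0' size=0 (terminator). Final body='f88m1cm4' (8 bytes)
Body byte 0 at stream offset 3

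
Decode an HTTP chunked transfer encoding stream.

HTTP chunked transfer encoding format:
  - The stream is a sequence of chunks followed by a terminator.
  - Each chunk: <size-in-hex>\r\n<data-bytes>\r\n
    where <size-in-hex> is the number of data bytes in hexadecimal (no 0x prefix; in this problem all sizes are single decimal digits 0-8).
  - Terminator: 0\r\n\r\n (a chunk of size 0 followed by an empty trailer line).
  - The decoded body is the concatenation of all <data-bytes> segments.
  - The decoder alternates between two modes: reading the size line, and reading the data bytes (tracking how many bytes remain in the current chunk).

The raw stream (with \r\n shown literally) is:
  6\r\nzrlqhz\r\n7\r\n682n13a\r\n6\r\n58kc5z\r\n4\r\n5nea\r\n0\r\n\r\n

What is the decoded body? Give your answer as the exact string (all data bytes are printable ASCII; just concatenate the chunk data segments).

Answer: zrlqhz682n13a58kc5z5nea

Derivation:
Chunk 1: stream[0..1]='6' size=0x6=6, data at stream[3..9]='zrlqhz' -> body[0..6], body so far='zrlqhz'
Chunk 2: stream[11..12]='7' size=0x7=7, data at stream[14..21]='682n13a' -> body[6..13], body so far='zrlqhz682n13a'
Chunk 3: stream[23..24]='6' size=0x6=6, data at stream[26..32]='58kc5z' -> body[13..19], body so far='zrlqhz682n13a58kc5z'
Chunk 4: stream[34..35]='4' size=0x4=4, data at stream[37..41]='5nea' -> body[19..23], body so far='zrlqhz682n13a58kc5z5nea'
Chunk 5: stream[43..44]='0' size=0 (terminator). Final body='zrlqhz682n13a58kc5z5nea' (23 bytes)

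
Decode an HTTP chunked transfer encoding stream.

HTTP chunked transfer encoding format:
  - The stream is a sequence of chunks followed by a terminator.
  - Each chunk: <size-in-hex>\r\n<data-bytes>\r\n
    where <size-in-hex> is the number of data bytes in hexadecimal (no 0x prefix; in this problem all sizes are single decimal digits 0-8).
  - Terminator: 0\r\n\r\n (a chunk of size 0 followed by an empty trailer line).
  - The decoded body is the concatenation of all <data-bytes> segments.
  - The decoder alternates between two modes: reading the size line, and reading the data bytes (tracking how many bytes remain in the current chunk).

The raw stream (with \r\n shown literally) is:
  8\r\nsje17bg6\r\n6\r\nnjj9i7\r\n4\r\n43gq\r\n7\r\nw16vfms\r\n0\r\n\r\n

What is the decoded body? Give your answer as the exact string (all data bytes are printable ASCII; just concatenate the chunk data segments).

Answer: sje17bg6njj9i743gqw16vfms

Derivation:
Chunk 1: stream[0..1]='8' size=0x8=8, data at stream[3..11]='sje17bg6' -> body[0..8], body so far='sje17bg6'
Chunk 2: stream[13..14]='6' size=0x6=6, data at stream[16..22]='njj9i7' -> body[8..14], body so far='sje17bg6njj9i7'
Chunk 3: stream[24..25]='4' size=0x4=4, data at stream[27..31]='43gq' -> body[14..18], body so far='sje17bg6njj9i743gq'
Chunk 4: stream[33..34]='7' size=0x7=7, data at stream[36..43]='w16vfms' -> body[18..25], body so far='sje17bg6njj9i743gqw16vfms'
Chunk 5: stream[45..46]='0' size=0 (terminator). Final body='sje17bg6njj9i743gqw16vfms' (25 bytes)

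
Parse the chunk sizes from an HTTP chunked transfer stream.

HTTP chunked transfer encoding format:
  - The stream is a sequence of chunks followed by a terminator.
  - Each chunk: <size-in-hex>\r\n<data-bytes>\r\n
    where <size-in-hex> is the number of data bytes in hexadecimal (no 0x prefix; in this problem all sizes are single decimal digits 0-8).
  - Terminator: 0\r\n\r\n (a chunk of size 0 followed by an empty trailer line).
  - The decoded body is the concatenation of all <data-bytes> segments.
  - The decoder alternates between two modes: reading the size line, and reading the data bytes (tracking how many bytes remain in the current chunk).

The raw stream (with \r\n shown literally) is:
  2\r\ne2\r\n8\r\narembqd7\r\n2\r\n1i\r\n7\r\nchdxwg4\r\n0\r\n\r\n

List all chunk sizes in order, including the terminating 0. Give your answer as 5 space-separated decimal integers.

Chunk 1: stream[0..1]='2' size=0x2=2, data at stream[3..5]='e2' -> body[0..2], body so far='e2'
Chunk 2: stream[7..8]='8' size=0x8=8, data at stream[10..18]='arembqd7' -> body[2..10], body so far='e2arembqd7'
Chunk 3: stream[20..21]='2' size=0x2=2, data at stream[23..25]='1i' -> body[10..12], body so far='e2arembqd71i'
Chunk 4: stream[27..28]='7' size=0x7=7, data at stream[30..37]='chdxwg4' -> body[12..19], body so far='e2arembqd71ichdxwg4'
Chunk 5: stream[39..40]='0' size=0 (terminator). Final body='e2arembqd71ichdxwg4' (19 bytes)

Answer: 2 8 2 7 0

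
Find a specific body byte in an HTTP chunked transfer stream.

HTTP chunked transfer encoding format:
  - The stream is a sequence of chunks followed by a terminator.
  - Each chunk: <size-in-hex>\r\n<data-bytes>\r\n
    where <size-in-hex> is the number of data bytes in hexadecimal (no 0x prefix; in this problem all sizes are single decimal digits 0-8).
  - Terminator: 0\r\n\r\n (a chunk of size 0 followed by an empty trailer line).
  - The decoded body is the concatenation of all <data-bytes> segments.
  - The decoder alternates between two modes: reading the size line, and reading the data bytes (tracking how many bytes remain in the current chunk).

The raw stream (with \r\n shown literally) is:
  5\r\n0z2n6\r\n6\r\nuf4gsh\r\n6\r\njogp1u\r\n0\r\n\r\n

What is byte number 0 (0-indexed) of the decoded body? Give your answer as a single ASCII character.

Answer: 0

Derivation:
Chunk 1: stream[0..1]='5' size=0x5=5, data at stream[3..8]='0z2n6' -> body[0..5], body so far='0z2n6'
Chunk 2: stream[10..11]='6' size=0x6=6, data at stream[13..19]='uf4gsh' -> body[5..11], body so far='0z2n6uf4gsh'
Chunk 3: stream[21..22]='6' size=0x6=6, data at stream[24..30]='jogp1u' -> body[11..17], body so far='0z2n6uf4gshjogp1u'
Chunk 4: stream[32..33]='0' size=0 (terminator). Final body='0z2n6uf4gshjogp1u' (17 bytes)
Body byte 0 = '0'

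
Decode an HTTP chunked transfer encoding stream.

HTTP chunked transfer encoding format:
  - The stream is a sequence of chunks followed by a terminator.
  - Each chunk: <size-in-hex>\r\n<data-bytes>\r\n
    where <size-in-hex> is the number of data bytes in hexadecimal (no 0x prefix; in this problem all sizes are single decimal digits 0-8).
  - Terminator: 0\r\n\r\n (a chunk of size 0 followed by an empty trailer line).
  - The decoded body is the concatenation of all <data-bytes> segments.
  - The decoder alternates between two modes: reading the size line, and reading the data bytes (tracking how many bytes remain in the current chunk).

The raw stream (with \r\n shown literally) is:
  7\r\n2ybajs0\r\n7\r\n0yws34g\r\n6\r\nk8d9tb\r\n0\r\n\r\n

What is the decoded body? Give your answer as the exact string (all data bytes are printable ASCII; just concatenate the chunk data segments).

Chunk 1: stream[0..1]='7' size=0x7=7, data at stream[3..10]='2ybajs0' -> body[0..7], body so far='2ybajs0'
Chunk 2: stream[12..13]='7' size=0x7=7, data at stream[15..22]='0yws34g' -> body[7..14], body so far='2ybajs00yws34g'
Chunk 3: stream[24..25]='6' size=0x6=6, data at stream[27..33]='k8d9tb' -> body[14..20], body so far='2ybajs00yws34gk8d9tb'
Chunk 4: stream[35..36]='0' size=0 (terminator). Final body='2ybajs00yws34gk8d9tb' (20 bytes)

Answer: 2ybajs00yws34gk8d9tb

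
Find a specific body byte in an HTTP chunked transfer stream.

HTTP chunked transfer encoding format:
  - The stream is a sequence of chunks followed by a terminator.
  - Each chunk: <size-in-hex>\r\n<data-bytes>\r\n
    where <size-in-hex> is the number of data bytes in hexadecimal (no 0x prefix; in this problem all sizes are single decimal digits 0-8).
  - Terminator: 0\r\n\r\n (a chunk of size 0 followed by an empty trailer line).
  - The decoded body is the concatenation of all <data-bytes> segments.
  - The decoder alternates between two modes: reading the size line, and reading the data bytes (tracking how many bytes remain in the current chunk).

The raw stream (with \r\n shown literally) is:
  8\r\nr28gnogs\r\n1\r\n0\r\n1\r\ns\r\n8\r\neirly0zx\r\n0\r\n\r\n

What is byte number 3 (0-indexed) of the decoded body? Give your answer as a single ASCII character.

Chunk 1: stream[0..1]='8' size=0x8=8, data at stream[3..11]='r28gnogs' -> body[0..8], body so far='r28gnogs'
Chunk 2: stream[13..14]='1' size=0x1=1, data at stream[16..17]='0' -> body[8..9], body so far='r28gnogs0'
Chunk 3: stream[19..20]='1' size=0x1=1, data at stream[22..23]='s' -> body[9..10], body so far='r28gnogs0s'
Chunk 4: stream[25..26]='8' size=0x8=8, data at stream[28..36]='eirly0zx' -> body[10..18], body so far='r28gnogs0seirly0zx'
Chunk 5: stream[38..39]='0' size=0 (terminator). Final body='r28gnogs0seirly0zx' (18 bytes)
Body byte 3 = 'g'

Answer: g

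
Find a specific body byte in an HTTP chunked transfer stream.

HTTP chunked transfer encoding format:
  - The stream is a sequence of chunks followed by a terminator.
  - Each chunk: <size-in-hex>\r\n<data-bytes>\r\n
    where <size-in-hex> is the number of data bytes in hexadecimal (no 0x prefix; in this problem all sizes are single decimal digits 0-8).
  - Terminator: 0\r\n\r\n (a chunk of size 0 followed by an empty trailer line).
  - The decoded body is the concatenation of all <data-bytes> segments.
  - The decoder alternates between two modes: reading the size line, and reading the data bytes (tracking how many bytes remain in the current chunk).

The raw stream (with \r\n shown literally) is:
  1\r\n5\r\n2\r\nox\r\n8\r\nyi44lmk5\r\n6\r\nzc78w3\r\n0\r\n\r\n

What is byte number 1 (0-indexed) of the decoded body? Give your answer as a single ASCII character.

Answer: o

Derivation:
Chunk 1: stream[0..1]='1' size=0x1=1, data at stream[3..4]='5' -> body[0..1], body so far='5'
Chunk 2: stream[6..7]='2' size=0x2=2, data at stream[9..11]='ox' -> body[1..3], body so far='5ox'
Chunk 3: stream[13..14]='8' size=0x8=8, data at stream[16..24]='yi44lmk5' -> body[3..11], body so far='5oxyi44lmk5'
Chunk 4: stream[26..27]='6' size=0x6=6, data at stream[29..35]='zc78w3' -> body[11..17], body so far='5oxyi44lmk5zc78w3'
Chunk 5: stream[37..38]='0' size=0 (terminator). Final body='5oxyi44lmk5zc78w3' (17 bytes)
Body byte 1 = 'o'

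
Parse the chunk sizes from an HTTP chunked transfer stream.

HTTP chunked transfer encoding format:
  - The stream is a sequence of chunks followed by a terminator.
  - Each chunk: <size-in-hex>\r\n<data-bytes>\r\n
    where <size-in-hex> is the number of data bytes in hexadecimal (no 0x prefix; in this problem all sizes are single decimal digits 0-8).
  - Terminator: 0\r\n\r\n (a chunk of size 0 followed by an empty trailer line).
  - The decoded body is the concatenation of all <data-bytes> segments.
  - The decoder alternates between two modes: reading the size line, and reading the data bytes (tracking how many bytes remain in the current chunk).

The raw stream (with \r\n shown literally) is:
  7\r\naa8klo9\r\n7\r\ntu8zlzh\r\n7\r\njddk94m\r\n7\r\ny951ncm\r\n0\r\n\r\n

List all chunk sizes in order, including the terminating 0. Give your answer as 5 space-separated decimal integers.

Chunk 1: stream[0..1]='7' size=0x7=7, data at stream[3..10]='aa8klo9' -> body[0..7], body so far='aa8klo9'
Chunk 2: stream[12..13]='7' size=0x7=7, data at stream[15..22]='tu8zlzh' -> body[7..14], body so far='aa8klo9tu8zlzh'
Chunk 3: stream[24..25]='7' size=0x7=7, data at stream[27..34]='jddk94m' -> body[14..21], body so far='aa8klo9tu8zlzhjddk94m'
Chunk 4: stream[36..37]='7' size=0x7=7, data at stream[39..46]='y951ncm' -> body[21..28], body so far='aa8klo9tu8zlzhjddk94my951ncm'
Chunk 5: stream[48..49]='0' size=0 (terminator). Final body='aa8klo9tu8zlzhjddk94my951ncm' (28 bytes)

Answer: 7 7 7 7 0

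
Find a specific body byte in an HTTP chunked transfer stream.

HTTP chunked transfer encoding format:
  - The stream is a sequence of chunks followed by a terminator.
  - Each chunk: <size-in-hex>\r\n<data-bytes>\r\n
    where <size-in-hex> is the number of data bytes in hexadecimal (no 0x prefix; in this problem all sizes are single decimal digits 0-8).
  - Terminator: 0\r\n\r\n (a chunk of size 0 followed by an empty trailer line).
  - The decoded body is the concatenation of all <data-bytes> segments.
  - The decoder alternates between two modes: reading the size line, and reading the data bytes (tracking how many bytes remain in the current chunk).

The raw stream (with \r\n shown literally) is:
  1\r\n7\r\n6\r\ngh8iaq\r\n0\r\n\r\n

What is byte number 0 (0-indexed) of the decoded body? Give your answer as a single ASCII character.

Chunk 1: stream[0..1]='1' size=0x1=1, data at stream[3..4]='7' -> body[0..1], body so far='7'
Chunk 2: stream[6..7]='6' size=0x6=6, data at stream[9..15]='gh8iaq' -> body[1..7], body so far='7gh8iaq'
Chunk 3: stream[17..18]='0' size=0 (terminator). Final body='7gh8iaq' (7 bytes)
Body byte 0 = '7'

Answer: 7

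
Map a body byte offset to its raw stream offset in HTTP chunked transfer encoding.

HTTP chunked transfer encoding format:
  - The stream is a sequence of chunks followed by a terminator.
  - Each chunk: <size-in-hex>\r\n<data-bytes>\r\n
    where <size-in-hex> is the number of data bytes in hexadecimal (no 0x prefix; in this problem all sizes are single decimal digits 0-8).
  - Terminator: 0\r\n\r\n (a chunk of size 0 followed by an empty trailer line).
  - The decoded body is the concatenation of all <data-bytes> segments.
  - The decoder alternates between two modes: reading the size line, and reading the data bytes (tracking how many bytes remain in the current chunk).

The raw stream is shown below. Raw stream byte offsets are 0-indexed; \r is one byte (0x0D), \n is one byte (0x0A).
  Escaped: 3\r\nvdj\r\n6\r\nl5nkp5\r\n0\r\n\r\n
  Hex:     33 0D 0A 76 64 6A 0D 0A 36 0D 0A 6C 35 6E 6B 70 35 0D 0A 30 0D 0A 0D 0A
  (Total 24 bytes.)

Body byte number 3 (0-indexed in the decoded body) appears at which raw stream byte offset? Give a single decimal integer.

Chunk 1: stream[0..1]='3' size=0x3=3, data at stream[3..6]='vdj' -> body[0..3], body so far='vdj'
Chunk 2: stream[8..9]='6' size=0x6=6, data at stream[11..17]='l5nkp5' -> body[3..9], body so far='vdjl5nkp5'
Chunk 3: stream[19..20]='0' size=0 (terminator). Final body='vdjl5nkp5' (9 bytes)
Body byte 3 at stream offset 11

Answer: 11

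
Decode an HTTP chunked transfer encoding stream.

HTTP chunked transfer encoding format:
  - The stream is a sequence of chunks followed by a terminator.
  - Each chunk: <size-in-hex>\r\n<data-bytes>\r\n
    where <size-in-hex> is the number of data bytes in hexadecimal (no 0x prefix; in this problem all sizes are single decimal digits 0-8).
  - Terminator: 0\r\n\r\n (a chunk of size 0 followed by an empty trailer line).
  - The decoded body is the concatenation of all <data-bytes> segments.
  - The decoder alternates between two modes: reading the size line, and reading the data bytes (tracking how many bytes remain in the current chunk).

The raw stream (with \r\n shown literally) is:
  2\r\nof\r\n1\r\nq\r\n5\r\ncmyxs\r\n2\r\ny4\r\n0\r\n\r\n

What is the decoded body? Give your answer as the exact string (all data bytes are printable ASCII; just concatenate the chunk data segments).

Answer: ofqcmyxsy4

Derivation:
Chunk 1: stream[0..1]='2' size=0x2=2, data at stream[3..5]='of' -> body[0..2], body so far='of'
Chunk 2: stream[7..8]='1' size=0x1=1, data at stream[10..11]='q' -> body[2..3], body so far='ofq'
Chunk 3: stream[13..14]='5' size=0x5=5, data at stream[16..21]='cmyxs' -> body[3..8], body so far='ofqcmyxs'
Chunk 4: stream[23..24]='2' size=0x2=2, data at stream[26..28]='y4' -> body[8..10], body so far='ofqcmyxsy4'
Chunk 5: stream[30..31]='0' size=0 (terminator). Final body='ofqcmyxsy4' (10 bytes)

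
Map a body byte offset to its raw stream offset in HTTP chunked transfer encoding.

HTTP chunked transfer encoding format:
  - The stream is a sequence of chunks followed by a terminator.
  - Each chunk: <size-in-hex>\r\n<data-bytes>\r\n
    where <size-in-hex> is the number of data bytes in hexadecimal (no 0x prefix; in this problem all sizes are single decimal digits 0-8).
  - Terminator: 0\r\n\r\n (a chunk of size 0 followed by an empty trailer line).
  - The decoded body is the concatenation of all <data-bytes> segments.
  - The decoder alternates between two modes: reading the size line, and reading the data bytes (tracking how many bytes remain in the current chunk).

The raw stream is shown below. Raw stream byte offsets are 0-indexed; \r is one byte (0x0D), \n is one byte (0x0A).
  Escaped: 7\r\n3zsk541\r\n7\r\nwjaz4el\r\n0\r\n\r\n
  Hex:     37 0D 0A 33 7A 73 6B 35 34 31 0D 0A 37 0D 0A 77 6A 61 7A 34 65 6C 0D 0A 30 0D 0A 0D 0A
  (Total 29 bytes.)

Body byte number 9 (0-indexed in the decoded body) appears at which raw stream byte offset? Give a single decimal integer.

Answer: 17

Derivation:
Chunk 1: stream[0..1]='7' size=0x7=7, data at stream[3..10]='3zsk541' -> body[0..7], body so far='3zsk541'
Chunk 2: stream[12..13]='7' size=0x7=7, data at stream[15..22]='wjaz4el' -> body[7..14], body so far='3zsk541wjaz4el'
Chunk 3: stream[24..25]='0' size=0 (terminator). Final body='3zsk541wjaz4el' (14 bytes)
Body byte 9 at stream offset 17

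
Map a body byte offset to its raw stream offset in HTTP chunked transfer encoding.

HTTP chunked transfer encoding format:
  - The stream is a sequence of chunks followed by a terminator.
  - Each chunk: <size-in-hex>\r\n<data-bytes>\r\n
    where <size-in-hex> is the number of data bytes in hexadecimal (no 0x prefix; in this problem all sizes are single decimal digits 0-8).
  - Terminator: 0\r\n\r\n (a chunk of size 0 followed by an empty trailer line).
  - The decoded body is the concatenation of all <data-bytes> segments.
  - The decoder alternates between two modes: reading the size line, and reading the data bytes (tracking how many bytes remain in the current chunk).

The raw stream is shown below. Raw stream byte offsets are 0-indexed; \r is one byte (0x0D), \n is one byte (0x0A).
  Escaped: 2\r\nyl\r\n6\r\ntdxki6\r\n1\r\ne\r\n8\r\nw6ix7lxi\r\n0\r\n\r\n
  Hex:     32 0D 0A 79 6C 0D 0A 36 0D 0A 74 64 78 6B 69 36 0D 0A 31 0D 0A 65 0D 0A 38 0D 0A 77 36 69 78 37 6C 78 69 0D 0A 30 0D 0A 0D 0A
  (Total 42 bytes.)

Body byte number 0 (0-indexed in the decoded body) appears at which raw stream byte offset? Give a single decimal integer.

Chunk 1: stream[0..1]='2' size=0x2=2, data at stream[3..5]='yl' -> body[0..2], body so far='yl'
Chunk 2: stream[7..8]='6' size=0x6=6, data at stream[10..16]='tdxki6' -> body[2..8], body so far='yltdxki6'
Chunk 3: stream[18..19]='1' size=0x1=1, data at stream[21..22]='e' -> body[8..9], body so far='yltdxki6e'
Chunk 4: stream[24..25]='8' size=0x8=8, data at stream[27..35]='w6ix7lxi' -> body[9..17], body so far='yltdxki6ew6ix7lxi'
Chunk 5: stream[37..38]='0' size=0 (terminator). Final body='yltdxki6ew6ix7lxi' (17 bytes)
Body byte 0 at stream offset 3

Answer: 3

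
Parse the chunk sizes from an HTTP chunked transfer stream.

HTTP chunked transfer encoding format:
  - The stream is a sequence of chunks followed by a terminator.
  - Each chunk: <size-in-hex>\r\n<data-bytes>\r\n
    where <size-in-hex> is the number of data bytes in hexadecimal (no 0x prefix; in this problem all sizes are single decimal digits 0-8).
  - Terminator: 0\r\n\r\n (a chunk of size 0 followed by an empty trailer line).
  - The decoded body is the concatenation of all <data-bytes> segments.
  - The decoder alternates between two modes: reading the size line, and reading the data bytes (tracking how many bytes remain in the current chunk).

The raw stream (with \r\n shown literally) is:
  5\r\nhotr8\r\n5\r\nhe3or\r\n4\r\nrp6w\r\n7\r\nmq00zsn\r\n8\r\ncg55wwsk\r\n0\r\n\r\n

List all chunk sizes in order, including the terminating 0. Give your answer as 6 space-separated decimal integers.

Answer: 5 5 4 7 8 0

Derivation:
Chunk 1: stream[0..1]='5' size=0x5=5, data at stream[3..8]='hotr8' -> body[0..5], body so far='hotr8'
Chunk 2: stream[10..11]='5' size=0x5=5, data at stream[13..18]='he3or' -> body[5..10], body so far='hotr8he3or'
Chunk 3: stream[20..21]='4' size=0x4=4, data at stream[23..27]='rp6w' -> body[10..14], body so far='hotr8he3orrp6w'
Chunk 4: stream[29..30]='7' size=0x7=7, data at stream[32..39]='mq00zsn' -> body[14..21], body so far='hotr8he3orrp6wmq00zsn'
Chunk 5: stream[41..42]='8' size=0x8=8, data at stream[44..52]='cg55wwsk' -> body[21..29], body so far='hotr8he3orrp6wmq00zsncg55wwsk'
Chunk 6: stream[54..55]='0' size=0 (terminator). Final body='hotr8he3orrp6wmq00zsncg55wwsk' (29 bytes)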